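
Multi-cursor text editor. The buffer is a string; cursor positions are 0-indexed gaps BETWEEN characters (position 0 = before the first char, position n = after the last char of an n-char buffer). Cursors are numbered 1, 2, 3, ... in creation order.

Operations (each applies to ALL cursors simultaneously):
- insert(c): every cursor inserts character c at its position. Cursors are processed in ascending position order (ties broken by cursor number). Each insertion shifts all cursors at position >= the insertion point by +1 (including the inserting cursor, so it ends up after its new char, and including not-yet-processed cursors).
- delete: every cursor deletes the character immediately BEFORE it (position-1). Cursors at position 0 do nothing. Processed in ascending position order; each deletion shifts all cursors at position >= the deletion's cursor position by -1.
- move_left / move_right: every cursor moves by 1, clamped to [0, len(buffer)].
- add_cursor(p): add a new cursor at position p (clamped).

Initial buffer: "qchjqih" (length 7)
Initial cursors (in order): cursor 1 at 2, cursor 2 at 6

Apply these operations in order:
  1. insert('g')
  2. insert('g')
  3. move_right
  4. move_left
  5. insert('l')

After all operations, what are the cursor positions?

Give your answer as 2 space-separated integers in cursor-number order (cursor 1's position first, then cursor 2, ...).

After op 1 (insert('g')): buffer="qcghjqigh" (len 9), cursors c1@3 c2@8, authorship ..1....2.
After op 2 (insert('g')): buffer="qcgghjqiggh" (len 11), cursors c1@4 c2@10, authorship ..11....22.
After op 3 (move_right): buffer="qcgghjqiggh" (len 11), cursors c1@5 c2@11, authorship ..11....22.
After op 4 (move_left): buffer="qcgghjqiggh" (len 11), cursors c1@4 c2@10, authorship ..11....22.
After op 5 (insert('l')): buffer="qcgglhjqigglh" (len 13), cursors c1@5 c2@12, authorship ..111....222.

Answer: 5 12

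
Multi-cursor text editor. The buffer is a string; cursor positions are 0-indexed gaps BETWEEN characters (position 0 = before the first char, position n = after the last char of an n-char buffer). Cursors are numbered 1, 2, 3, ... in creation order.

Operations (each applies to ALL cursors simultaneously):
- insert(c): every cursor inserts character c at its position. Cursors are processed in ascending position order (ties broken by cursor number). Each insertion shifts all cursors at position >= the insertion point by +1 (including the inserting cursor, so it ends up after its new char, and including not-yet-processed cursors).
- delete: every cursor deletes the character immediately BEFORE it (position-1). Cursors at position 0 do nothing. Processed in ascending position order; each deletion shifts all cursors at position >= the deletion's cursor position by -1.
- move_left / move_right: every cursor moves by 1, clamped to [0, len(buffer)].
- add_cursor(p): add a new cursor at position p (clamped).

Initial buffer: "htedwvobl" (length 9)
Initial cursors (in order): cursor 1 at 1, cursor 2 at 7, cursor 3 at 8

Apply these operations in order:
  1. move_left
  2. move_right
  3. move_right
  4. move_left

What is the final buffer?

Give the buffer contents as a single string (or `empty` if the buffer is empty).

After op 1 (move_left): buffer="htedwvobl" (len 9), cursors c1@0 c2@6 c3@7, authorship .........
After op 2 (move_right): buffer="htedwvobl" (len 9), cursors c1@1 c2@7 c3@8, authorship .........
After op 3 (move_right): buffer="htedwvobl" (len 9), cursors c1@2 c2@8 c3@9, authorship .........
After op 4 (move_left): buffer="htedwvobl" (len 9), cursors c1@1 c2@7 c3@8, authorship .........

Answer: htedwvobl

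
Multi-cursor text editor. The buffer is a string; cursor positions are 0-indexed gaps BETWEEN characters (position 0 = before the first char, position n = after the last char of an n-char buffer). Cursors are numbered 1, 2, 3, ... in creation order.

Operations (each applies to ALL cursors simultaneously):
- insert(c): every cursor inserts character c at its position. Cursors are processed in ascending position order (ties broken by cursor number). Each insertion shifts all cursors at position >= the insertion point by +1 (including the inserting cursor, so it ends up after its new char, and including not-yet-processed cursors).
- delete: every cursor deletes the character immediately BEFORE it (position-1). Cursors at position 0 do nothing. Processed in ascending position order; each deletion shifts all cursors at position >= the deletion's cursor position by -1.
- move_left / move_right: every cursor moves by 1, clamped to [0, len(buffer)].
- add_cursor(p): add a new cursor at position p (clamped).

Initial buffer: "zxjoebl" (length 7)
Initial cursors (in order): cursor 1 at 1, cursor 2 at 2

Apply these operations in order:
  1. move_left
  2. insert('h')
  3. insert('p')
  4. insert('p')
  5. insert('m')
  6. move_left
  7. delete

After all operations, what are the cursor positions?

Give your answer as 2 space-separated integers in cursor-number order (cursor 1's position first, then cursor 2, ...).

After op 1 (move_left): buffer="zxjoebl" (len 7), cursors c1@0 c2@1, authorship .......
After op 2 (insert('h')): buffer="hzhxjoebl" (len 9), cursors c1@1 c2@3, authorship 1.2......
After op 3 (insert('p')): buffer="hpzhpxjoebl" (len 11), cursors c1@2 c2@5, authorship 11.22......
After op 4 (insert('p')): buffer="hppzhppxjoebl" (len 13), cursors c1@3 c2@7, authorship 111.222......
After op 5 (insert('m')): buffer="hppmzhppmxjoebl" (len 15), cursors c1@4 c2@9, authorship 1111.2222......
After op 6 (move_left): buffer="hppmzhppmxjoebl" (len 15), cursors c1@3 c2@8, authorship 1111.2222......
After op 7 (delete): buffer="hpmzhpmxjoebl" (len 13), cursors c1@2 c2@6, authorship 111.222......

Answer: 2 6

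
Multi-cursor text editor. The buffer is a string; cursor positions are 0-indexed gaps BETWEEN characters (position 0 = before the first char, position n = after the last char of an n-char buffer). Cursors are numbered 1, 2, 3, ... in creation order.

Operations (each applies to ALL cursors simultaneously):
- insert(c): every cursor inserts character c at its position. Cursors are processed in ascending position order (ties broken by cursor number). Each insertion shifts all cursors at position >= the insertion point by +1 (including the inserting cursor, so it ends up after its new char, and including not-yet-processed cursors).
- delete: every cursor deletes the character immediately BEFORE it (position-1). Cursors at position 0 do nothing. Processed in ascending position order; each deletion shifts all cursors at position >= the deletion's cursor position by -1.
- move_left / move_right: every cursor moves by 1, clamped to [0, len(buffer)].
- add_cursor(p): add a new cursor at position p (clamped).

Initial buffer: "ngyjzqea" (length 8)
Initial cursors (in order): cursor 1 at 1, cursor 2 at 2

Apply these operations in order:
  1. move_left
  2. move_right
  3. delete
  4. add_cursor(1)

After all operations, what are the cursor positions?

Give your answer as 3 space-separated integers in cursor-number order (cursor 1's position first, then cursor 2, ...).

After op 1 (move_left): buffer="ngyjzqea" (len 8), cursors c1@0 c2@1, authorship ........
After op 2 (move_right): buffer="ngyjzqea" (len 8), cursors c1@1 c2@2, authorship ........
After op 3 (delete): buffer="yjzqea" (len 6), cursors c1@0 c2@0, authorship ......
After op 4 (add_cursor(1)): buffer="yjzqea" (len 6), cursors c1@0 c2@0 c3@1, authorship ......

Answer: 0 0 1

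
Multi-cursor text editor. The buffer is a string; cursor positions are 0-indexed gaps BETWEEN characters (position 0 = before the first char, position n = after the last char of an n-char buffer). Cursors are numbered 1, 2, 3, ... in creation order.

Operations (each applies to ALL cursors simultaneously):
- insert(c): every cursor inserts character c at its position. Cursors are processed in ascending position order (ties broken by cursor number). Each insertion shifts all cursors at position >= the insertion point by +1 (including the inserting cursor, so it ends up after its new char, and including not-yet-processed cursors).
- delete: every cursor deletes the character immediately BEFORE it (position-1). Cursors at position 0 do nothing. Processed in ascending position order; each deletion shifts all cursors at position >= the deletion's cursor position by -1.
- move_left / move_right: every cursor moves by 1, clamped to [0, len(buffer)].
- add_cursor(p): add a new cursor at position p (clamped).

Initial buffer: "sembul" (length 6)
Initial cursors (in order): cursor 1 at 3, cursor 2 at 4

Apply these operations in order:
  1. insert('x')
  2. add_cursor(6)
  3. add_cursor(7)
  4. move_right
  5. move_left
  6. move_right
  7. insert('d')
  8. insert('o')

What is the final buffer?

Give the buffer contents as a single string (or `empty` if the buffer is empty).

After op 1 (insert('x')): buffer="semxbxul" (len 8), cursors c1@4 c2@6, authorship ...1.2..
After op 2 (add_cursor(6)): buffer="semxbxul" (len 8), cursors c1@4 c2@6 c3@6, authorship ...1.2..
After op 3 (add_cursor(7)): buffer="semxbxul" (len 8), cursors c1@4 c2@6 c3@6 c4@7, authorship ...1.2..
After op 4 (move_right): buffer="semxbxul" (len 8), cursors c1@5 c2@7 c3@7 c4@8, authorship ...1.2..
After op 5 (move_left): buffer="semxbxul" (len 8), cursors c1@4 c2@6 c3@6 c4@7, authorship ...1.2..
After op 6 (move_right): buffer="semxbxul" (len 8), cursors c1@5 c2@7 c3@7 c4@8, authorship ...1.2..
After op 7 (insert('d')): buffer="semxbdxuddld" (len 12), cursors c1@6 c2@10 c3@10 c4@12, authorship ...1.12.23.4
After op 8 (insert('o')): buffer="semxbdoxuddooldo" (len 16), cursors c1@7 c2@13 c3@13 c4@16, authorship ...1.112.2323.44

Answer: semxbdoxuddooldo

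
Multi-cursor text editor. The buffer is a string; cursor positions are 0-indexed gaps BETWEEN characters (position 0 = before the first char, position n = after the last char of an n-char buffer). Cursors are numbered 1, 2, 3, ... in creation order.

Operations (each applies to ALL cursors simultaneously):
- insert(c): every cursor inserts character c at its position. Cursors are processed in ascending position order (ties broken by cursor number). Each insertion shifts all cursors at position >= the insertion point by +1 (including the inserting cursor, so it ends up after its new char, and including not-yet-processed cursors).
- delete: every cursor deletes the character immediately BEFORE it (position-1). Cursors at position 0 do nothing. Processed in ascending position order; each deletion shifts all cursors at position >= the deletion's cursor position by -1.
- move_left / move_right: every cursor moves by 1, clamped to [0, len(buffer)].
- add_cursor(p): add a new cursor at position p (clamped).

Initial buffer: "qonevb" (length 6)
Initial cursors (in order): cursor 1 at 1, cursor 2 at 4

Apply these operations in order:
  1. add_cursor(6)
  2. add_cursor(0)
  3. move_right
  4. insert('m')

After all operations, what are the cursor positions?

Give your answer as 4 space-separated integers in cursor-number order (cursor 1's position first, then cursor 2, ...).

After op 1 (add_cursor(6)): buffer="qonevb" (len 6), cursors c1@1 c2@4 c3@6, authorship ......
After op 2 (add_cursor(0)): buffer="qonevb" (len 6), cursors c4@0 c1@1 c2@4 c3@6, authorship ......
After op 3 (move_right): buffer="qonevb" (len 6), cursors c4@1 c1@2 c2@5 c3@6, authorship ......
After op 4 (insert('m')): buffer="qmomnevmbm" (len 10), cursors c4@2 c1@4 c2@8 c3@10, authorship .4.1...2.3

Answer: 4 8 10 2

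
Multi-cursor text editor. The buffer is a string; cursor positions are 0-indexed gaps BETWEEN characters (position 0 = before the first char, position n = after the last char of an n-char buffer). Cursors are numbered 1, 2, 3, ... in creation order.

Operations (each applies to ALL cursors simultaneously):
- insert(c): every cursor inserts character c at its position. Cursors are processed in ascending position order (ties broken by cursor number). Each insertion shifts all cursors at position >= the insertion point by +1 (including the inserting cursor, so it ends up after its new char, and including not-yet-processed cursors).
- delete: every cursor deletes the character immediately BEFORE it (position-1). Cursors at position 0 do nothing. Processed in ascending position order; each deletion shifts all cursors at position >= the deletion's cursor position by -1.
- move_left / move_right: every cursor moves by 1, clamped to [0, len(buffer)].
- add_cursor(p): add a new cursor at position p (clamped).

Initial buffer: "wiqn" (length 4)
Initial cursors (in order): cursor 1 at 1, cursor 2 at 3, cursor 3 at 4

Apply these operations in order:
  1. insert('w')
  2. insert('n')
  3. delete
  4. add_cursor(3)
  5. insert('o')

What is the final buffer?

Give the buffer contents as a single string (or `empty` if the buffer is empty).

After op 1 (insert('w')): buffer="wwiqwnw" (len 7), cursors c1@2 c2@5 c3@7, authorship .1..2.3
After op 2 (insert('n')): buffer="wwniqwnnwn" (len 10), cursors c1@3 c2@7 c3@10, authorship .11..22.33
After op 3 (delete): buffer="wwiqwnw" (len 7), cursors c1@2 c2@5 c3@7, authorship .1..2.3
After op 4 (add_cursor(3)): buffer="wwiqwnw" (len 7), cursors c1@2 c4@3 c2@5 c3@7, authorship .1..2.3
After op 5 (insert('o')): buffer="wwoioqwonwo" (len 11), cursors c1@3 c4@5 c2@8 c3@11, authorship .11.4.22.33

Answer: wwoioqwonwo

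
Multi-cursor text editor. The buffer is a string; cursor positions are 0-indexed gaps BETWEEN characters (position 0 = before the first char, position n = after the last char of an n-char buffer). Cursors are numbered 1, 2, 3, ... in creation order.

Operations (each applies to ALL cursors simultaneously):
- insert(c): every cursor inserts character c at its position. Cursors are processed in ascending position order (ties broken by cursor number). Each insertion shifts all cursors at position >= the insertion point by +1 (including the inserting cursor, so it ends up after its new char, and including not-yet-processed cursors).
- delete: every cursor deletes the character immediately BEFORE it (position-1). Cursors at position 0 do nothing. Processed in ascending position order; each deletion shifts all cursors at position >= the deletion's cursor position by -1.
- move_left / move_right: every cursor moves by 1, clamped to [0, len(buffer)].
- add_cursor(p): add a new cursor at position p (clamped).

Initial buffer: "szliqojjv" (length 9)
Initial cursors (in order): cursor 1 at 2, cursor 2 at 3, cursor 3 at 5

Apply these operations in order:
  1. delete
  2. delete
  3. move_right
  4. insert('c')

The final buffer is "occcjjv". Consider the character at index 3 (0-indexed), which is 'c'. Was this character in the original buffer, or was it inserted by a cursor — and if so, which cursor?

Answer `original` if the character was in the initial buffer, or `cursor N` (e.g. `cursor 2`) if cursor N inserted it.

Answer: cursor 3

Derivation:
After op 1 (delete): buffer="siojjv" (len 6), cursors c1@1 c2@1 c3@2, authorship ......
After op 2 (delete): buffer="ojjv" (len 4), cursors c1@0 c2@0 c3@0, authorship ....
After op 3 (move_right): buffer="ojjv" (len 4), cursors c1@1 c2@1 c3@1, authorship ....
After op 4 (insert('c')): buffer="occcjjv" (len 7), cursors c1@4 c2@4 c3@4, authorship .123...
Authorship (.=original, N=cursor N): . 1 2 3 . . .
Index 3: author = 3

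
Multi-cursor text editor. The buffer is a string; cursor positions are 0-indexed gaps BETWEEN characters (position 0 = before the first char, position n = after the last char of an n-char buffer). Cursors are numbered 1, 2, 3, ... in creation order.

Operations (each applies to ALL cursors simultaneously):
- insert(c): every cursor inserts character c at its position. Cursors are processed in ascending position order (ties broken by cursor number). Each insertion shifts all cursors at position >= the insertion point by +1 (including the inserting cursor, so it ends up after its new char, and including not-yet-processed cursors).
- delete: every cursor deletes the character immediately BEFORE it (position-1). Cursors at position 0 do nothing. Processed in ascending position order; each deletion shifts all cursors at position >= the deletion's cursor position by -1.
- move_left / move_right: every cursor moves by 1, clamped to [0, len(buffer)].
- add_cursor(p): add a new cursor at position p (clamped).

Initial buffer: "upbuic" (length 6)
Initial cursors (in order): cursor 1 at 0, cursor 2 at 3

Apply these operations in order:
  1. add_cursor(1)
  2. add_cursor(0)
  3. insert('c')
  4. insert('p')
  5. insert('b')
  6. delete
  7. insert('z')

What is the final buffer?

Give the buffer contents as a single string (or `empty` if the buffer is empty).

Answer: ccppzzucpzpbcpzuic

Derivation:
After op 1 (add_cursor(1)): buffer="upbuic" (len 6), cursors c1@0 c3@1 c2@3, authorship ......
After op 2 (add_cursor(0)): buffer="upbuic" (len 6), cursors c1@0 c4@0 c3@1 c2@3, authorship ......
After op 3 (insert('c')): buffer="ccucpbcuic" (len 10), cursors c1@2 c4@2 c3@4 c2@7, authorship 14.3..2...
After op 4 (insert('p')): buffer="ccppucppbcpuic" (len 14), cursors c1@4 c4@4 c3@7 c2@11, authorship 1414.33..22...
After op 5 (insert('b')): buffer="ccppbbucpbpbcpbuic" (len 18), cursors c1@6 c4@6 c3@10 c2@15, authorship 141414.333..222...
After op 6 (delete): buffer="ccppucppbcpuic" (len 14), cursors c1@4 c4@4 c3@7 c2@11, authorship 1414.33..22...
After op 7 (insert('z')): buffer="ccppzzucpzpbcpzuic" (len 18), cursors c1@6 c4@6 c3@10 c2@15, authorship 141414.333..222...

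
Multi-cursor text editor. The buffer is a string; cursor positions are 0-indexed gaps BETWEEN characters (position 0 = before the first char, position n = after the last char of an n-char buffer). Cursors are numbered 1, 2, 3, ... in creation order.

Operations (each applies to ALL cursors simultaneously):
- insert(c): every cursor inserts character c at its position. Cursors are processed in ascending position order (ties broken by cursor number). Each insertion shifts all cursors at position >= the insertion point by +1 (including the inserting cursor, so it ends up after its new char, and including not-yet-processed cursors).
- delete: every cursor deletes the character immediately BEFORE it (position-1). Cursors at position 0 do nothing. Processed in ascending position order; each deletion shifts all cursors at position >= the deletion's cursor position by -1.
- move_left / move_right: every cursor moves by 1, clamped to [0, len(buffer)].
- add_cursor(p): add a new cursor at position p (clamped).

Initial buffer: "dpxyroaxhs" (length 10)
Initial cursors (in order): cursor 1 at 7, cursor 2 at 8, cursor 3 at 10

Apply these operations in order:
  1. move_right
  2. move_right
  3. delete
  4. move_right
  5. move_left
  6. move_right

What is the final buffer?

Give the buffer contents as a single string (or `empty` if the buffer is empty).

Answer: dpxyroa

Derivation:
After op 1 (move_right): buffer="dpxyroaxhs" (len 10), cursors c1@8 c2@9 c3@10, authorship ..........
After op 2 (move_right): buffer="dpxyroaxhs" (len 10), cursors c1@9 c2@10 c3@10, authorship ..........
After op 3 (delete): buffer="dpxyroa" (len 7), cursors c1@7 c2@7 c3@7, authorship .......
After op 4 (move_right): buffer="dpxyroa" (len 7), cursors c1@7 c2@7 c3@7, authorship .......
After op 5 (move_left): buffer="dpxyroa" (len 7), cursors c1@6 c2@6 c3@6, authorship .......
After op 6 (move_right): buffer="dpxyroa" (len 7), cursors c1@7 c2@7 c3@7, authorship .......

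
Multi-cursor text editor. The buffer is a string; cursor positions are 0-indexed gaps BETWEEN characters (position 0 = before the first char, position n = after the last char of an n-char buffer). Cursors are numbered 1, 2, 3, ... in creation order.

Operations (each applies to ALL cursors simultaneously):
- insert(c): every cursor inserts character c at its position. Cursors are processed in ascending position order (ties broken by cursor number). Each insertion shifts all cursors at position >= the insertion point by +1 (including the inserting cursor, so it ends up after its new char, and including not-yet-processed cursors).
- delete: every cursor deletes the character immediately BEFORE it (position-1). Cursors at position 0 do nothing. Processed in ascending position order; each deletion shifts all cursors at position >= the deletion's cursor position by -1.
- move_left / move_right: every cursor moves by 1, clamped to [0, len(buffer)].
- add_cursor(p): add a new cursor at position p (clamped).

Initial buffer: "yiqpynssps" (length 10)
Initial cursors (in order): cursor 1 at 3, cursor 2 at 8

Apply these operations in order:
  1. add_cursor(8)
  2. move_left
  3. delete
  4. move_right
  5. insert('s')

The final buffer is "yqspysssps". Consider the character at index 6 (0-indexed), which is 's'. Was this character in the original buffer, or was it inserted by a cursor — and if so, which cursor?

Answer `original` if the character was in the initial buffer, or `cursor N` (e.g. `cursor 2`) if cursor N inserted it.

Answer: cursor 2

Derivation:
After op 1 (add_cursor(8)): buffer="yiqpynssps" (len 10), cursors c1@3 c2@8 c3@8, authorship ..........
After op 2 (move_left): buffer="yiqpynssps" (len 10), cursors c1@2 c2@7 c3@7, authorship ..........
After op 3 (delete): buffer="yqpysps" (len 7), cursors c1@1 c2@4 c3@4, authorship .......
After op 4 (move_right): buffer="yqpysps" (len 7), cursors c1@2 c2@5 c3@5, authorship .......
After op 5 (insert('s')): buffer="yqspysssps" (len 10), cursors c1@3 c2@8 c3@8, authorship ..1...23..
Authorship (.=original, N=cursor N): . . 1 . . . 2 3 . .
Index 6: author = 2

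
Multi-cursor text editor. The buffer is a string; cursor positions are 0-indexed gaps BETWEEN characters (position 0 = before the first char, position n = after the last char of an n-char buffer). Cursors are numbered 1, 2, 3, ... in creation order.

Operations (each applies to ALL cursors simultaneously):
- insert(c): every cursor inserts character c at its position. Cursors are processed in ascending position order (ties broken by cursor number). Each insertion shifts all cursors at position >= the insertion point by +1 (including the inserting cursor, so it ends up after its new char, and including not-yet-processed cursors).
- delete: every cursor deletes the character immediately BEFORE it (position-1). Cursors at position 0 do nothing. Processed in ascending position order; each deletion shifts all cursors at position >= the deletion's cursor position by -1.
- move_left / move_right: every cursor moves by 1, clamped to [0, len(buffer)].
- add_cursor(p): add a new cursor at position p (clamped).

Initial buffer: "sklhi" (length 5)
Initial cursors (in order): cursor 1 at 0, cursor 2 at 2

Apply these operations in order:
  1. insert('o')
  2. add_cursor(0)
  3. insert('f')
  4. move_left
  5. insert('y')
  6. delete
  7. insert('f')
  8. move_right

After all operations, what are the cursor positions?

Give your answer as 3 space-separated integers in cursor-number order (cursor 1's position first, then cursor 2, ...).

After op 1 (insert('o')): buffer="oskolhi" (len 7), cursors c1@1 c2@4, authorship 1..2...
After op 2 (add_cursor(0)): buffer="oskolhi" (len 7), cursors c3@0 c1@1 c2@4, authorship 1..2...
After op 3 (insert('f')): buffer="fofskoflhi" (len 10), cursors c3@1 c1@3 c2@7, authorship 311..22...
After op 4 (move_left): buffer="fofskoflhi" (len 10), cursors c3@0 c1@2 c2@6, authorship 311..22...
After op 5 (insert('y')): buffer="yfoyfskoyflhi" (len 13), cursors c3@1 c1@4 c2@9, authorship 33111..222...
After op 6 (delete): buffer="fofskoflhi" (len 10), cursors c3@0 c1@2 c2@6, authorship 311..22...
After op 7 (insert('f')): buffer="ffoffskofflhi" (len 13), cursors c3@1 c1@4 c2@9, authorship 33111..222...
After op 8 (move_right): buffer="ffoffskofflhi" (len 13), cursors c3@2 c1@5 c2@10, authorship 33111..222...

Answer: 5 10 2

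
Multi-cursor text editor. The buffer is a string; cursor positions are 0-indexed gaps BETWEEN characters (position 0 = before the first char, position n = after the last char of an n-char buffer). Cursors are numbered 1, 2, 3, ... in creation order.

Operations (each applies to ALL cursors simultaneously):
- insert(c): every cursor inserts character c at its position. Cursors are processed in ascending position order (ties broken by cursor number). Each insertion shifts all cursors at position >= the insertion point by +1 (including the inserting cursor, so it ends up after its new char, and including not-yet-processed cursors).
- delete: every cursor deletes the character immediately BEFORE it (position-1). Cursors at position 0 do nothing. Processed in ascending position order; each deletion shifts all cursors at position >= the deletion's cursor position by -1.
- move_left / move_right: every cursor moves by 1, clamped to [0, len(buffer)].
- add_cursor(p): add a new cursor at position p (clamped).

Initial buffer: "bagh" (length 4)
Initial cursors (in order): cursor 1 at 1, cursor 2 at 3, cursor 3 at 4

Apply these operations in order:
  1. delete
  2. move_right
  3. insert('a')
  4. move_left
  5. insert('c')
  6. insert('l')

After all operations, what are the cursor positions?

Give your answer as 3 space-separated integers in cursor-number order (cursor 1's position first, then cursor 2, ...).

After op 1 (delete): buffer="a" (len 1), cursors c1@0 c2@1 c3@1, authorship .
After op 2 (move_right): buffer="a" (len 1), cursors c1@1 c2@1 c3@1, authorship .
After op 3 (insert('a')): buffer="aaaa" (len 4), cursors c1@4 c2@4 c3@4, authorship .123
After op 4 (move_left): buffer="aaaa" (len 4), cursors c1@3 c2@3 c3@3, authorship .123
After op 5 (insert('c')): buffer="aaaccca" (len 7), cursors c1@6 c2@6 c3@6, authorship .121233
After op 6 (insert('l')): buffer="aaacccllla" (len 10), cursors c1@9 c2@9 c3@9, authorship .121231233

Answer: 9 9 9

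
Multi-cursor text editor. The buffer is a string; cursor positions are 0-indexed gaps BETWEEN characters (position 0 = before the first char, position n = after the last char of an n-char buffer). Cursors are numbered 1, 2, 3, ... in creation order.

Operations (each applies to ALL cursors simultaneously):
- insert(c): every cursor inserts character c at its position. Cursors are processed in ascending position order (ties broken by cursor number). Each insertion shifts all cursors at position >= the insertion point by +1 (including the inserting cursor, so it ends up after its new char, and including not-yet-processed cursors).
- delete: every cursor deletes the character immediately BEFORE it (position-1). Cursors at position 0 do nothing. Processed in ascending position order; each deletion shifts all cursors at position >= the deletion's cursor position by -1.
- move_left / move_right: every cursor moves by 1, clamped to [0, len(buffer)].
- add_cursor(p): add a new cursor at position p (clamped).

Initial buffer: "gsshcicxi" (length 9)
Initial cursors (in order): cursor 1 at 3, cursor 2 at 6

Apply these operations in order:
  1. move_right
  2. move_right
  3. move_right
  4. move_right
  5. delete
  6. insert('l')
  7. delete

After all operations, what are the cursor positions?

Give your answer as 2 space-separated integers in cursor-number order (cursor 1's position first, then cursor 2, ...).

After op 1 (move_right): buffer="gsshcicxi" (len 9), cursors c1@4 c2@7, authorship .........
After op 2 (move_right): buffer="gsshcicxi" (len 9), cursors c1@5 c2@8, authorship .........
After op 3 (move_right): buffer="gsshcicxi" (len 9), cursors c1@6 c2@9, authorship .........
After op 4 (move_right): buffer="gsshcicxi" (len 9), cursors c1@7 c2@9, authorship .........
After op 5 (delete): buffer="gsshcix" (len 7), cursors c1@6 c2@7, authorship .......
After op 6 (insert('l')): buffer="gsshcilxl" (len 9), cursors c1@7 c2@9, authorship ......1.2
After op 7 (delete): buffer="gsshcix" (len 7), cursors c1@6 c2@7, authorship .......

Answer: 6 7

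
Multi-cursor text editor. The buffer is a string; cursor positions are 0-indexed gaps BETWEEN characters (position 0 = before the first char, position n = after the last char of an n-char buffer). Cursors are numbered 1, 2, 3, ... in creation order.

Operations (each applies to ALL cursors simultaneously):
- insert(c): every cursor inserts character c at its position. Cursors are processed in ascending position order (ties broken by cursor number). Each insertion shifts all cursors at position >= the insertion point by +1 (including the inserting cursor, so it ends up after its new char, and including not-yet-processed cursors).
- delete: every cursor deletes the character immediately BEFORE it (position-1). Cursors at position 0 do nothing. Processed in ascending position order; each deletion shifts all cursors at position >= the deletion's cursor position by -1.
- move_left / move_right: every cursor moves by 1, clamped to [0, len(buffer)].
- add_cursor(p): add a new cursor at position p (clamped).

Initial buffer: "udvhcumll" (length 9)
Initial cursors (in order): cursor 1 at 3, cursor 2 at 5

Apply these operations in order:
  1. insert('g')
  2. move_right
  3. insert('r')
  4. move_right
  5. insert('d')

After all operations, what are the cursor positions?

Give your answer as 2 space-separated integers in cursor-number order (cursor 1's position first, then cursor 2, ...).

Answer: 8 13

Derivation:
After op 1 (insert('g')): buffer="udvghcgumll" (len 11), cursors c1@4 c2@7, authorship ...1..2....
After op 2 (move_right): buffer="udvghcgumll" (len 11), cursors c1@5 c2@8, authorship ...1..2....
After op 3 (insert('r')): buffer="udvghrcgurmll" (len 13), cursors c1@6 c2@10, authorship ...1.1.2.2...
After op 4 (move_right): buffer="udvghrcgurmll" (len 13), cursors c1@7 c2@11, authorship ...1.1.2.2...
After op 5 (insert('d')): buffer="udvghrcdgurmdll" (len 15), cursors c1@8 c2@13, authorship ...1.1.12.2.2..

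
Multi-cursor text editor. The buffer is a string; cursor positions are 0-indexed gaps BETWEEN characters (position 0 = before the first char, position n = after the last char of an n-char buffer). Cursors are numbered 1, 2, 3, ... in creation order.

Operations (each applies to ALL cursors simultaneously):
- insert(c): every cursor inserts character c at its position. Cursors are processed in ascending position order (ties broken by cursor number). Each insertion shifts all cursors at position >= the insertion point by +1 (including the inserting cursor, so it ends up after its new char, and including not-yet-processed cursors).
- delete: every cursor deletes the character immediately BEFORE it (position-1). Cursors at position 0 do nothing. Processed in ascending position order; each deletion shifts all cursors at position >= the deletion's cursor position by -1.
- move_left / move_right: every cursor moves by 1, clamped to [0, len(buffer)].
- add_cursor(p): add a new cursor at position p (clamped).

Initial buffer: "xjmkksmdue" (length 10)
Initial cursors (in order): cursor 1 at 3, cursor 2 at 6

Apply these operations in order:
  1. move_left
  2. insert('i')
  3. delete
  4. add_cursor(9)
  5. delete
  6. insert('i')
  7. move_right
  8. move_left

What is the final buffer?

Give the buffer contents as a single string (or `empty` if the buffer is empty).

Answer: ximkismdie

Derivation:
After op 1 (move_left): buffer="xjmkksmdue" (len 10), cursors c1@2 c2@5, authorship ..........
After op 2 (insert('i')): buffer="xjimkkismdue" (len 12), cursors c1@3 c2@7, authorship ..1...2.....
After op 3 (delete): buffer="xjmkksmdue" (len 10), cursors c1@2 c2@5, authorship ..........
After op 4 (add_cursor(9)): buffer="xjmkksmdue" (len 10), cursors c1@2 c2@5 c3@9, authorship ..........
After op 5 (delete): buffer="xmksmde" (len 7), cursors c1@1 c2@3 c3@6, authorship .......
After op 6 (insert('i')): buffer="ximkismdie" (len 10), cursors c1@2 c2@5 c3@9, authorship .1..2...3.
After op 7 (move_right): buffer="ximkismdie" (len 10), cursors c1@3 c2@6 c3@10, authorship .1..2...3.
After op 8 (move_left): buffer="ximkismdie" (len 10), cursors c1@2 c2@5 c3@9, authorship .1..2...3.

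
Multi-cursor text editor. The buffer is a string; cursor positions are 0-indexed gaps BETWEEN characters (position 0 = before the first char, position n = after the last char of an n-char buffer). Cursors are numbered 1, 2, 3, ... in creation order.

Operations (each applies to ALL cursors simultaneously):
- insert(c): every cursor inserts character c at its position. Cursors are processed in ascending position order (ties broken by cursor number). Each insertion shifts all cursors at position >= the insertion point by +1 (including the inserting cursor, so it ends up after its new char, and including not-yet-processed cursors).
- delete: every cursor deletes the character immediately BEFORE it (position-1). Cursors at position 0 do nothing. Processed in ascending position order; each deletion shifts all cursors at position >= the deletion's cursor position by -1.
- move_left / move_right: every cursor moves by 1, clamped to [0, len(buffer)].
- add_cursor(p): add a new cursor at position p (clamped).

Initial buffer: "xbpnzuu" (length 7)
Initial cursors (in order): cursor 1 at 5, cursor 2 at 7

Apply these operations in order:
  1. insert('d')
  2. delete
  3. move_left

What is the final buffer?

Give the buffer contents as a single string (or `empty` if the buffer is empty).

After op 1 (insert('d')): buffer="xbpnzduud" (len 9), cursors c1@6 c2@9, authorship .....1..2
After op 2 (delete): buffer="xbpnzuu" (len 7), cursors c1@5 c2@7, authorship .......
After op 3 (move_left): buffer="xbpnzuu" (len 7), cursors c1@4 c2@6, authorship .......

Answer: xbpnzuu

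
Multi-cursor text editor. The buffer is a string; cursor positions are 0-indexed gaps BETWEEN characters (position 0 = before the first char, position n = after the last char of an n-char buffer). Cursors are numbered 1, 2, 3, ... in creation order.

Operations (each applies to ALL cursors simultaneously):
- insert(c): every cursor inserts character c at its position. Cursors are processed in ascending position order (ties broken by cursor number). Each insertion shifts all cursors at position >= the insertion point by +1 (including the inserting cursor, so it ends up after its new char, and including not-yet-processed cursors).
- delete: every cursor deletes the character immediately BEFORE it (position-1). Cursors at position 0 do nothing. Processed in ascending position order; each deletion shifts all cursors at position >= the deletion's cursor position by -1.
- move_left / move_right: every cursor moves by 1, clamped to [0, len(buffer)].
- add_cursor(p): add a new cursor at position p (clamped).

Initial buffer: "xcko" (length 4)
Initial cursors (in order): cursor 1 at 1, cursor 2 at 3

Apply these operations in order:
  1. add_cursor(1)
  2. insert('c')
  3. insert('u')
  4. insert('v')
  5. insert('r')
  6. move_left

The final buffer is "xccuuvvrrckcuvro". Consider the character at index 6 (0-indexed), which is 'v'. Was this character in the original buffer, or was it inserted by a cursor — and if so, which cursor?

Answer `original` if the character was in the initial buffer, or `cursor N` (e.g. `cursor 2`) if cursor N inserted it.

After op 1 (add_cursor(1)): buffer="xcko" (len 4), cursors c1@1 c3@1 c2@3, authorship ....
After op 2 (insert('c')): buffer="xccckco" (len 7), cursors c1@3 c3@3 c2@6, authorship .13..2.
After op 3 (insert('u')): buffer="xccuuckcuo" (len 10), cursors c1@5 c3@5 c2@9, authorship .1313..22.
After op 4 (insert('v')): buffer="xccuuvvckcuvo" (len 13), cursors c1@7 c3@7 c2@12, authorship .131313..222.
After op 5 (insert('r')): buffer="xccuuvvrrckcuvro" (len 16), cursors c1@9 c3@9 c2@15, authorship .13131313..2222.
After op 6 (move_left): buffer="xccuuvvrrckcuvro" (len 16), cursors c1@8 c3@8 c2@14, authorship .13131313..2222.
Authorship (.=original, N=cursor N): . 1 3 1 3 1 3 1 3 . . 2 2 2 2 .
Index 6: author = 3

Answer: cursor 3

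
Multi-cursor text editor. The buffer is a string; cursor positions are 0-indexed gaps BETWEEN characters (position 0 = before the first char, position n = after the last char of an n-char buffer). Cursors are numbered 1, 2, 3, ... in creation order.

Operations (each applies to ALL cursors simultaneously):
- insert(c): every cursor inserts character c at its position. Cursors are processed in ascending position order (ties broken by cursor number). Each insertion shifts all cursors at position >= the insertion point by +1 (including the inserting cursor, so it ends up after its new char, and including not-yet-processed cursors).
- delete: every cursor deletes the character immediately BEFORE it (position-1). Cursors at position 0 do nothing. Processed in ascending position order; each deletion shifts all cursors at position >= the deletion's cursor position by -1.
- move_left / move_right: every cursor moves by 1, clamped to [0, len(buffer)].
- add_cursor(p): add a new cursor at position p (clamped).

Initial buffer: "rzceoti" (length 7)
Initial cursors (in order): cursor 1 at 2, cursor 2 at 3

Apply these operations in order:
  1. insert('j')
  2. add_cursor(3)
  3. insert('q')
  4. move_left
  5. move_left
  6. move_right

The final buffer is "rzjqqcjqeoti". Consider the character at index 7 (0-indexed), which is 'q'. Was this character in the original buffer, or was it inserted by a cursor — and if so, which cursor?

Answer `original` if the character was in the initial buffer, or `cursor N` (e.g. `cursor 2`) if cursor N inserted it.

Answer: cursor 2

Derivation:
After op 1 (insert('j')): buffer="rzjcjeoti" (len 9), cursors c1@3 c2@5, authorship ..1.2....
After op 2 (add_cursor(3)): buffer="rzjcjeoti" (len 9), cursors c1@3 c3@3 c2@5, authorship ..1.2....
After op 3 (insert('q')): buffer="rzjqqcjqeoti" (len 12), cursors c1@5 c3@5 c2@8, authorship ..113.22....
After op 4 (move_left): buffer="rzjqqcjqeoti" (len 12), cursors c1@4 c3@4 c2@7, authorship ..113.22....
After op 5 (move_left): buffer="rzjqqcjqeoti" (len 12), cursors c1@3 c3@3 c2@6, authorship ..113.22....
After op 6 (move_right): buffer="rzjqqcjqeoti" (len 12), cursors c1@4 c3@4 c2@7, authorship ..113.22....
Authorship (.=original, N=cursor N): . . 1 1 3 . 2 2 . . . .
Index 7: author = 2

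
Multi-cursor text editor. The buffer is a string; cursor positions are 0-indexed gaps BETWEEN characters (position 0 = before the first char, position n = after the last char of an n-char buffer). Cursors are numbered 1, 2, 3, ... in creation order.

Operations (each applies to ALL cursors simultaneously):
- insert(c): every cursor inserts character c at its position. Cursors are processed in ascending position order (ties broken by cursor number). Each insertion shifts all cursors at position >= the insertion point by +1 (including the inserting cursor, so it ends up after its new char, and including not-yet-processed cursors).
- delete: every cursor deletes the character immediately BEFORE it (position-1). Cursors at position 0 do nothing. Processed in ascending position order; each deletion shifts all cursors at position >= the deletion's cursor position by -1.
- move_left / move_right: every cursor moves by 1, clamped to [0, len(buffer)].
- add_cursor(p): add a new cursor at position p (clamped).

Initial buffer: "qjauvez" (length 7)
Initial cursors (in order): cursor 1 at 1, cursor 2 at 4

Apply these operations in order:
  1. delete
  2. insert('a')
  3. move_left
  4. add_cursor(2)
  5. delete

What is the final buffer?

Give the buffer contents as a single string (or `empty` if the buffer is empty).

After op 1 (delete): buffer="javez" (len 5), cursors c1@0 c2@2, authorship .....
After op 2 (insert('a')): buffer="ajaavez" (len 7), cursors c1@1 c2@4, authorship 1..2...
After op 3 (move_left): buffer="ajaavez" (len 7), cursors c1@0 c2@3, authorship 1..2...
After op 4 (add_cursor(2)): buffer="ajaavez" (len 7), cursors c1@0 c3@2 c2@3, authorship 1..2...
After op 5 (delete): buffer="aavez" (len 5), cursors c1@0 c2@1 c3@1, authorship 12...

Answer: aavez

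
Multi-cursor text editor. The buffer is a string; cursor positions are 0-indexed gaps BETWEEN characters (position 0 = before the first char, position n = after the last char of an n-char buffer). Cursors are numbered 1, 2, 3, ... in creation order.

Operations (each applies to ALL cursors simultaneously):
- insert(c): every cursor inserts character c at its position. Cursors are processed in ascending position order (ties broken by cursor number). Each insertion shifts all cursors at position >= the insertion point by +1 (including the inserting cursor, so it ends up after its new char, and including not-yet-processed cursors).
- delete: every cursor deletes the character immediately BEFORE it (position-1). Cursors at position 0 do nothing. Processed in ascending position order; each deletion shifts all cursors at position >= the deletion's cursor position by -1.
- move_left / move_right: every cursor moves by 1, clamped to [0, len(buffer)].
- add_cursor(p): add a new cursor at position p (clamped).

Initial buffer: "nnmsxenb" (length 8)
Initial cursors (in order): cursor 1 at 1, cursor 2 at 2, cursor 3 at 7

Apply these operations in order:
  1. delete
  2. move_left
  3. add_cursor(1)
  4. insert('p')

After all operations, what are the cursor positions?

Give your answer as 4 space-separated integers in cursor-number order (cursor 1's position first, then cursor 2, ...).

After op 1 (delete): buffer="msxeb" (len 5), cursors c1@0 c2@0 c3@4, authorship .....
After op 2 (move_left): buffer="msxeb" (len 5), cursors c1@0 c2@0 c3@3, authorship .....
After op 3 (add_cursor(1)): buffer="msxeb" (len 5), cursors c1@0 c2@0 c4@1 c3@3, authorship .....
After op 4 (insert('p')): buffer="ppmpsxpeb" (len 9), cursors c1@2 c2@2 c4@4 c3@7, authorship 12.4..3..

Answer: 2 2 7 4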